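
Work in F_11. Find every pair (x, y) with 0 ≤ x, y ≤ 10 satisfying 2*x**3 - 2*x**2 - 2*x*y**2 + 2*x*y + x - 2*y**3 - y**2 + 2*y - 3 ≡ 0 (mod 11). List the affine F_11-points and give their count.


Affine F_11-points: {(1, 2), (5, 8), (6, 0), (7, 3), (8, 3), (8, 8), (9, 10), (10, 8)}; count = 8.

For each of the 121 pairs (x, y) ∈ F_11², evaluate f(x, y) mod 11. Record the zeros.
  x = 0: [0↦8, 1↦7, 2↦3, 3↦6, 4↦4, 5↦7, 6↦3, 7↦2, 8↦3, 9↦5, 10↦7]  zeros at y ∈ ∅
  x = 1: [0↦9, 1↦8, 2↦0, 3↦6, 4↦3, 5↦1, 6↦10, 7↦7, 8↦2, 9↦5, 10↦4]  zeros at y ∈ {2}
  x = 2: [0↦7, 1↦6, 2↦5, 3↦3, 4↦10, 5↦3, 6↦3, 7↦9, 8↦9, 9↦2, 10↦9]  zeros at y ∈ ∅
  x = 3: [0↦3, 1↦2, 2↦8, 3↦9, 4↦4, 5↦3, 6↦5, 7↦9, 8↦3, 9↦8, 10↦1]  zeros at y ∈ ∅
  x = 4: [0↦9, 1↦8, 2↦10, 3↦3, 4↦8, 5↦2, 6↦6, 7↦8, 8↦7, 9↦2, 10↦3]  zeros at y ∈ ∅
  x = 5: [0↦4, 1↦3, 2↦1, 3↦8, 4↦1, 5↦1, 6↦7, 7↦7, 8↦0, 9↦7, 10↦5]  zeros at y ∈ {8}
  x = 6: [0↦0, 1↦10, 2↦4, 3↦3, 4↦6, 5↦1, 6↦9, 7↦7, 8↦5, 9↦2, 10↦8]  zeros at y ∈ {0}
  x = 7: [0↦9, 1↦8, 2↦9, 3↦0, 4↦2, 5↦3, 6↦2, 7↦9, 8↦1, 9↦10, 10↦2]  zeros at y ∈ {3}
  x = 8: [0↦10, 1↦9, 2↦6, 3↦0, 4↦1, 5↦8, 6↦9, 7↦3, 8↦0, 9↦10, 10↦10]  zeros at y ∈ {3, 8}
  x = 9: [0↦4, 1↦3, 2↦7, 3↦4, 4↦4, 5↦6, 6↦9, 7↦1, 8↦3, 9↦3, 10↦0]  zeros at y ∈ {10}
  x = 10: [0↦3, 1↦2, 2↦2, 3↦2, 4↦1, 5↦9, 6↦3, 7↦4, 8↦0, 9↦1, 10↦6]  zeros at y ∈ {8}
Collecting zeros: affine points = {(1, 2), (5, 8), (6, 0), (7, 3), (8, 3), (8, 8), (9, 10), (10, 8)}.
Total count |C(F_11)_aff| = 8.


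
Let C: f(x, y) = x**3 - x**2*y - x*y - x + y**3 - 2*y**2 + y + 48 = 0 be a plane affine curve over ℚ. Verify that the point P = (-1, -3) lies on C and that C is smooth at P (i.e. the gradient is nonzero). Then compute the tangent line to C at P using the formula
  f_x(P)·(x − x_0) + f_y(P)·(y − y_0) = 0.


Tangent line at P: -x + 40*y + 119 = 0.

Step 1: f(-1, -3) = 0, so P lies on C.
Step 2: partial derivatives
  f_x(x, y) = 3*x**2 - 2*x*y - y - 1, f_y(x, y) = -x**2 - x + 3*y**2 - 4*y + 1.
  f_x(P) = -1, f_y(P) = 40 (gradient nonzero, so P is smooth).
Step 3: tangent line at P: -1·(x − -1) + 40·(y − -3) = 0.
Expanding: -x + 40*y + 119 = 0.


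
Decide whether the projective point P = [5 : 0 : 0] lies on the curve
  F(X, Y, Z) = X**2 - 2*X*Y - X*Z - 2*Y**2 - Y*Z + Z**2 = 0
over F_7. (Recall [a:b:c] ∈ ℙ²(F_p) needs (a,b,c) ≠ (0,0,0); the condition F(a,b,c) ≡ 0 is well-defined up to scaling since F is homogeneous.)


F(5,0,0) ≡ 4 (mod 7); P is NOT on the curve.

Evaluate F(5, 0, 0) term-by-term (mod 7).
  X**2 ↦ 1·25·1·1 = 25
  -2*X*Y ↦ -2·5·0·1 = 0
  -X*Z ↦ -1·5·1·0 = 0
  -2*Y**2 ↦ -2·1·0·1 = 0
  -Y*Z ↦ -1·1·0·0 = 0
  Z**2 ↦ 1·1·1·0 = 0
Sum: F(5, 0, 0) = (25) + (0) + (0) + (0) + (0) + (0) = 25.
Reducing mod 7: 25 ≡ 4 (mod 7).
Since F(a, b, c) ≡ 4 ≠ 0 (mod 7), P does NOT lie on the curve.


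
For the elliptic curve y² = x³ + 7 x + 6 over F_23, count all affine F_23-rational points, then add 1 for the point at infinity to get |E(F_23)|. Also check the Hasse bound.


Affine points = {(0, 11), (0, 12), (3, 10), (3, 13), (4, 11), (4, 12), (9, 4), (9, 19), (10, 8), (10, 15), (12, 1), (12, 22), (15, 6), (15, 17), (17, 1), (17, 22), (19, 11), (19, 12), (20, 2), (20, 21)}; affine count = 20; |E(F_23)| = 21.

Discriminant check: Δ ∝ 4a³ + 27b² = 4·7³ + 27·6² = 4·343 + 27·36 ≡ 21 (mod 23). Nonzero ⇒ E is nonsingular.
For each x ∈ F_23, compute rhs = x³ + 7·x + 6 mod 23, then count y ∈ F_23 with y² ≡ rhs.
  x = 0: rhs = 6, matching y values: 11, 12 (2 points).
  x = 1: rhs = 14, matching y values: none (0 points).
  x = 2: rhs = 5, matching y values: none (0 points).
  x = 3: rhs = 8, matching y values: 10, 13 (2 points).
  x = 4: rhs = 6, matching y values: 11, 12 (2 points).
  x = 5: rhs = 5, matching y values: none (0 points).
  x = 6: rhs = 11, matching y values: none (0 points).
  x = 7: rhs = 7, matching y values: none (0 points).
  x = 8: rhs = 22, matching y values: none (0 points).
  x = 9: rhs = 16, matching y values: 4, 19 (2 points).
  x = 10: rhs = 18, matching y values: 8, 15 (2 points).
  x = 11: rhs = 11, matching y values: none (0 points).
  x = 12: rhs = 1, matching y values: 1, 22 (2 points).
  x = 13: rhs = 17, matching y values: none (0 points).
  x = 14: rhs = 19, matching y values: none (0 points).
  x = 15: rhs = 13, matching y values: 6, 17 (2 points).
  x = 16: rhs = 5, matching y values: none (0 points).
  x = 17: rhs = 1, matching y values: 1, 22 (2 points).
  x = 18: rhs = 7, matching y values: none (0 points).
  x = 19: rhs = 6, matching y values: 11, 12 (2 points).
  x = 20: rhs = 4, matching y values: 2, 21 (2 points).
  x = 21: rhs = 7, matching y values: none (0 points).
  x = 22: rhs = 21, matching y values: none (0 points).
Total affine count: 20.
Full point count |E(F_23)| = 20 + 1 = 21.
Hasse bound: |21 − (23+1)| = |-3| = 3 ≤ 2√23 ≈ 9.5917 ✓.


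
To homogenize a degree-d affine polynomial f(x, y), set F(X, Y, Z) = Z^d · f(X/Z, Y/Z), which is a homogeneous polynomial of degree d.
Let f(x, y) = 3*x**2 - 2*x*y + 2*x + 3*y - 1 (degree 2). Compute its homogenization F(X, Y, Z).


F(X, Y, Z) = 3*X**2 - 2*X*Y + 2*X*Z + 3*Y*Z - Z**2

deg(f) = 2.
Substitute x = X/Z, y = Y/Z into f, then multiply by Z^2.
  monomial 3·x^2·y^0 ↦ 3·X^2·Y^0·Z^0.
  monomial -2·x^1·y^1 ↦ -2·X^1·Y^1·Z^0.
  monomial 2·x^1·y^0 ↦ 2·X^1·Y^0·Z^1.
  monomial 3·x^0·y^1 ↦ 3·X^0·Y^1·Z^1.
  monomial -1·x^0·y^0 ↦ -1·X^0·Y^0·Z^2.
Collecting: F(X, Y, Z) = 3*X**2 - 2*X*Y + 2*X*Z + 3*Y*Z - Z**2.


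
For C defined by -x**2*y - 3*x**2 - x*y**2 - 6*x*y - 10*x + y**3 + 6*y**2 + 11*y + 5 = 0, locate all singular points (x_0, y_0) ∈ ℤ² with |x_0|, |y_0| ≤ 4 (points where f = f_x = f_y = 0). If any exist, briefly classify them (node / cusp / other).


Singular points: {(-1, -2)}; classification: node.

Compute partial derivatives:
  f_x = -2*x*y - 6*x - y**2 - 6*y - 10.
  f_y = -x**2 - 2*x*y - 6*x + 3*y**2 + 12*y + 11.
Scan x_0 ∈ {−4, ..., 4}. For each x_0, f_y(x_0, y) is a polynomial in y; find its integer roots y ∈ {−4, ..., 4}, then test f_x and f at those candidates.
  x = -4: f_y(-4, y) = 3*y**2 + 20*y + 19; no integer root y with |y| ≤ 4.
  x = -3: f_y(-3, y) = 3*y**2 + 18*y + 20; no integer root y with |y| ≤ 4.
  x = -2: f_y(-2, y) = 3*y**2 + 16*y + 19; no integer root y with |y| ≤ 4.
  x = -1: f_y(-1, y) = 3*y**2 + 14*y + 16; vanishes at y ∈ {-2}. (-1, -2): f_x = 0, f = 0 — SINGULAR.
  x = 0: f_y(0, y) = 3*y**2 + 12*y + 11; no integer root y with |y| ≤ 4.
  x = 1: f_y(1, y) = 3*y**2 + 10*y + 4; no integer root y with |y| ≤ 4.
  x = 2: f_y(2, y) = 3*y**2 + 8*y - 5; no integer root y with |y| ≤ 4.
  x = 3: f_y(3, y) = 3*y**2 + 6*y - 16; no integer root y with |y| ≤ 4.
  x = 4: f_y(4, y) = 3*y**2 + 4*y - 29; no integer root y with |y| ≤ 4.
Only singular point on the grid: (-1, -2).
Classify: substitute x = -1 + u, y = -2 + v and expand: f = -u**2*v - u**2 - u*v**2 + v**3 + v**2.
No constant or linear terms (consistent with a singular point). Quadratic part: -u**2 + v**2. Cubic part: -u**2*v - u*v**2 + v**3.
The quadratic part v**2 - u**2 = (v − u)(v + u) splits into two distinct linear factors, so there are two distinct tangent lines y − -2 = ±(x − -1) — this is a node (ordinary double point).
Classification: node.


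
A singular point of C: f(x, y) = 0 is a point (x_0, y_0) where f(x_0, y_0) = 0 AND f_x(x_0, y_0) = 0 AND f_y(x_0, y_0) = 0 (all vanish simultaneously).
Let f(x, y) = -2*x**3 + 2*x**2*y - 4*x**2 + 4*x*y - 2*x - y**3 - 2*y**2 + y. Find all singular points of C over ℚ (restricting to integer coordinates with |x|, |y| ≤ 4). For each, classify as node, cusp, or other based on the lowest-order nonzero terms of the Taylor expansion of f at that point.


Singular points: {(-1, -1)}; classification: cusp.

Compute partial derivatives:
  f_x = -6*x**2 + 4*x*y - 8*x + 4*y - 2.
  f_y = 2*x**2 + 4*x - 3*y**2 - 4*y + 1.
Scan x_0 ∈ {−4, ..., 4}. For each x_0, f_y(x_0, y) is a polynomial in y; find its integer roots y ∈ {−4, ..., 4}, then test f_x and f at those candidates.
  x = -4: f_y(-4, y) = -3*y**2 - 4*y + 17; no integer root y with |y| ≤ 4.
  x = -3: f_y(-3, y) = -3*y**2 - 4*y + 7; vanishes at y ∈ {1}. (-3, 1): f_x = -40 ≠ 0.
  x = -2: f_y(-2, y) = -3*y**2 - 4*y + 1; no integer root y with |y| ≤ 4.
  x = -1: f_y(-1, y) = -3*y**2 - 4*y - 1; vanishes at y ∈ {-1}. (-1, -1): f_x = 0, f = 0 — SINGULAR.
  x = 0: f_y(0, y) = -3*y**2 - 4*y + 1; no integer root y with |y| ≤ 4.
  x = 1: f_y(1, y) = -3*y**2 - 4*y + 7; vanishes at y ∈ {1}. (1, 1): f_x = -8 ≠ 0.
  x = 2: f_y(2, y) = -3*y**2 - 4*y + 17; no integer root y with |y| ≤ 4.
  x = 3: f_y(3, y) = -3*y**2 - 4*y + 31; no integer root y with |y| ≤ 4.
  x = 4: f_y(4, y) = -3*y**2 - 4*y + 49; no integer root y with |y| ≤ 4.
Only singular point on the grid: (-1, -1).
Classify: substitute x = -1 + u, y = -1 + v and expand: f = -2*u**3 + 2*u**2*v - v**3 + v**2.
No constant or linear terms (consistent with a singular point). Quadratic part: v**2. Cubic part: -2*u**3 + 2*u**2*v - v**3.
The quadratic part v**2 is a perfect square, so there is a single (double) tangent line v = 0, i.e. y = -1. Restricting the cubic part to that line (v = 0) leaves -2*u**3 ≠ 0, so f is not divisible by v and the branch is v² ≈ 2*u**3 to lowest order — this is a cusp.
Classification: cusp.


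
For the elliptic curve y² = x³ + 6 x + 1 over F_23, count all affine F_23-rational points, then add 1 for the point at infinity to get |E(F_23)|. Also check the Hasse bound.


Affine points = {(0, 1), (0, 22), (1, 10), (1, 13), (3, 0), (5, 8), (5, 15), (6, 0), (7, 8), (7, 15), (8, 3), (8, 20), (9, 5), (9, 18), (10, 7), (10, 16), (11, 8), (11, 15), (14, 0), (15, 4), (15, 19), (17, 5), (17, 18), (20, 5), (20, 18), (21, 2), (21, 21)}; affine count = 27; |E(F_23)| = 28.

Discriminant check: Δ ∝ 4a³ + 27b² = 4·6³ + 27·1² = 4·216 + 27·1 ≡ 17 (mod 23). Nonzero ⇒ E is nonsingular.
For each x ∈ F_23, compute rhs = x³ + 6·x + 1 mod 23, then count y ∈ F_23 with y² ≡ rhs.
  x = 0: rhs = 1, matching y values: 1, 22 (2 points).
  x = 1: rhs = 8, matching y values: 10, 13 (2 points).
  x = 2: rhs = 21, matching y values: none (0 points).
  x = 3: rhs = 0, matching y values: 0 (1 points).
  x = 4: rhs = 20, matching y values: none (0 points).
  x = 5: rhs = 18, matching y values: 8, 15 (2 points).
  x = 6: rhs = 0, matching y values: 0 (1 points).
  x = 7: rhs = 18, matching y values: 8, 15 (2 points).
  x = 8: rhs = 9, matching y values: 3, 20 (2 points).
  x = 9: rhs = 2, matching y values: 5, 18 (2 points).
  x = 10: rhs = 3, matching y values: 7, 16 (2 points).
  x = 11: rhs = 18, matching y values: 8, 15 (2 points).
  x = 12: rhs = 7, matching y values: none (0 points).
  x = 13: rhs = 22, matching y values: none (0 points).
  x = 14: rhs = 0, matching y values: 0 (1 points).
  x = 15: rhs = 16, matching y values: 4, 19 (2 points).
  x = 16: rhs = 7, matching y values: none (0 points).
  x = 17: rhs = 2, matching y values: 5, 18 (2 points).
  x = 18: rhs = 7, matching y values: none (0 points).
  x = 19: rhs = 5, matching y values: none (0 points).
  x = 20: rhs = 2, matching y values: 5, 18 (2 points).
  x = 21: rhs = 4, matching y values: 2, 21 (2 points).
  x = 22: rhs = 17, matching y values: none (0 points).
Total affine count: 27.
Full point count |E(F_23)| = 27 + 1 = 28.
Hasse bound: |28 − (23+1)| = |4| = 4 ≤ 2√23 ≈ 9.5917 ✓.


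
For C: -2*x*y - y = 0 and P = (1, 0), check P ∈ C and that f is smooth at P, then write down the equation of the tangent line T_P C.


Tangent line at P: -3*y = 0.

Step 1: f(1, 0) = 0, so P lies on C.
Step 2: partial derivatives
  f_x(x, y) = -2*y, f_y(x, y) = -2*x - 1.
  f_x(P) = 0, f_y(P) = -3 (gradient nonzero, so P is smooth).
Step 3: tangent line at P: 0·(x − 1) + -3·(y − 0) = 0.
Expanding: -3*y = 0.


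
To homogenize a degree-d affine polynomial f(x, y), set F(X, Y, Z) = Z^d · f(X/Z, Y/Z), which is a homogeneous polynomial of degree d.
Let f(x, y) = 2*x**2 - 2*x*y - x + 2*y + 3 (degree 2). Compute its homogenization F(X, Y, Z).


F(X, Y, Z) = 2*X**2 - 2*X*Y - X*Z + 2*Y*Z + 3*Z**2

deg(f) = 2.
Substitute x = X/Z, y = Y/Z into f, then multiply by Z^2.
  monomial 2·x^2·y^0 ↦ 2·X^2·Y^0·Z^0.
  monomial -2·x^1·y^1 ↦ -2·X^1·Y^1·Z^0.
  monomial -1·x^1·y^0 ↦ -1·X^1·Y^0·Z^1.
  monomial 2·x^0·y^1 ↦ 2·X^0·Y^1·Z^1.
  monomial 3·x^0·y^0 ↦ 3·X^0·Y^0·Z^2.
Collecting: F(X, Y, Z) = 2*X**2 - 2*X*Y - X*Z + 2*Y*Z + 3*Z**2.


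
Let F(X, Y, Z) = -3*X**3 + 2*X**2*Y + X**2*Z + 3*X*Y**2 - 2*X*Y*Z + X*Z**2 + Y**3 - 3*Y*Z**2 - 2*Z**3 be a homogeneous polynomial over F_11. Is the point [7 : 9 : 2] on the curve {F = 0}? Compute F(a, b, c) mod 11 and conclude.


F(7,9,2) ≡ 9 (mod 11); P is NOT on the curve.

Evaluate F(7, 9, 2) term-by-term (mod 11).
  -3*X**3 ↦ -3·343·1·1 = -1029
  2*X**2*Y ↦ 2·49·9·1 = 882
  X**2*Z ↦ 1·49·1·2 = 98
  3*X*Y**2 ↦ 3·7·81·1 = 1701
  -2*X*Y*Z ↦ -2·7·9·2 = -252
  X*Z**2 ↦ 1·7·1·4 = 28
  Y**3 ↦ 1·1·729·1 = 729
  -3*Y*Z**2 ↦ -3·1·9·4 = -108
  -2*Z**3 ↦ -2·1·1·8 = -16
Sum: F(7, 9, 2) = (-1029) + (882) + (98) + (1701) + (-252) + (28) + (729) + (-108) + (-16) = 2033.
Reducing mod 11: 2033 ≡ 9 (mod 11).
Since F(a, b, c) ≡ 9 ≠ 0 (mod 11), P does NOT lie on the curve.


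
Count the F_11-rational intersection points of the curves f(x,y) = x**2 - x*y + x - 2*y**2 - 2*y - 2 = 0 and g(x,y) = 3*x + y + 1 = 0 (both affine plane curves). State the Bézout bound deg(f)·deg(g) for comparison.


Common zeros: {(2, 4), (4, 9)}; count = 2; Bézout bound = 2.

deg(f) = 2, deg(g) = 1, so Bézout bound = 2.
Scan x ∈ F_11. For each x, list the y ∈ F_11 with f(x, y) ≡ 0 and those with g(x, y) ≡ 0 (mod 11); the common zeros in that column are the intersection.
  x = 0: f ≡ 0 at y ∈ ∅; g ≡ 0 at y ∈ {10}; common: ∅.
  x = 1: f ≡ 0 at y ∈ {0, 4}; g ≡ 0 at y ∈ {7}; common: ∅.
  x = 2: f ≡ 0 at y ∈ {4, 5}; g ≡ 0 at y ∈ {4}; common: {4}.
  x = 3: f ≡ 0 at y ∈ ∅; g ≡ 0 at y ∈ {1}; common: ∅.
  x = 4: f ≡ 0 at y ∈ {9, 10}; g ≡ 0 at y ∈ {9}; common: {9}.
  x = 5: f ≡ 0 at y ∈ {3, 10}; g ≡ 0 at y ∈ {6}; common: ∅.
  x = 6: f ≡ 0 at y ∈ ∅; g ≡ 0 at y ∈ {3}; common: ∅.
  x = 7: f ≡ 0 at y ∈ ∅; g ≡ 0 at y ∈ {0}; common: ∅.
  x = 8: f ≡ 0 at y ∈ {3}; g ≡ 0 at y ∈ {8}; common: ∅.
  x = 9: f ≡ 0 at y ∈ {0}; g ≡ 0 at y ∈ {5}; common: ∅.
  x = 10: f ≡ 0 at y ∈ ∅; g ≡ 0 at y ∈ {2}; common: ∅.
Collecting: common zeros = {(2, 4), (4, 9)}, so the count is 2.
Comparison with the Bézout bound: 2 ≤ 2 = deg(f)·deg(g), as expected for curves with no common component (the bound is attained).


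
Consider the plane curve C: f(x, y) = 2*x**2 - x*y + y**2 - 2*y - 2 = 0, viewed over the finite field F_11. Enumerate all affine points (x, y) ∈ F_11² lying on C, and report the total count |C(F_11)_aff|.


Affine F_11-points: {(0, 6), (0, 7), (1, 0), (1, 3), (2, 5), (2, 10), (3, 6), (3, 10), (4, 2), (4, 4), (5, 9), (6, 3), (6, 5), (7, 1), (7, 8), (8, 2), (8, 8), (9, 4), (9, 7), (10, 0), (10, 1)}; count = 21.

For each of the 121 pairs (x, y) ∈ F_11², evaluate f(x, y) mod 11. Record the zeros.
  x = 0: [0↦9, 1↦8, 2↦9, 3↦1, 4↦6, 5↦2, 6↦0, 7↦0, 8↦2, 9↦6, 10↦1]  zeros at y ∈ {6, 7}
  x = 1: [0↦0, 1↦9, 2↦9, 3↦0, 4↦4, 5↦10, 6↦7, 7↦6, 8↦7, 9↦10, 10↦4]  zeros at y ∈ {0, 3}
  x = 2: [0↦6, 1↦3, 2↦2, 3↦3, 4↦6, 5↦0, 6↦7, 7↦5, 8↦5, 9↦7, 10↦0]  zeros at y ∈ {5, 10}
  x = 3: [0↦5, 1↦1, 2↦10, 3↦10, 4↦1, 5↦5, 6↦0, 7↦8, 8↦7, 9↦8, 10↦0]  zeros at y ∈ {6, 10}
  x = 4: [0↦8, 1↦3, 2↦0, 3↦10, 4↦0, 5↦3, 6↦8, 7↦4, 8↦2, 9↦2, 10↦4]  zeros at y ∈ {2, 4}
  x = 5: [0↦4, 1↦9, 2↦5, 3↦3, 4↦3, 5↦5, 6↦9, 7↦4, 8↦1, 9↦0, 10↦1]  zeros at y ∈ {9}
  x = 6: [0↦4, 1↦8, 2↦3, 3↦0, 4↦10, 5↦0, 6↦3, 7↦8, 8↦4, 9↦2, 10↦2]  zeros at y ∈ {3, 5}
  x = 7: [0↦8, 1↦0, 2↦5, 3↦1, 4↦10, 5↦10, 6↦1, 7↦5, 8↦0, 9↦8, 10↦7]  zeros at y ∈ {1, 8}
  x = 8: [0↦5, 1↦7, 2↦0, 3↦6, 4↦3, 5↦2, 6↦3, 7↦6, 8↦0, 9↦7, 10↦5]  zeros at y ∈ {2, 8}
  x = 9: [0↦6, 1↦7, 2↦10, 3↦4, 4↦0, 5↦9, 6↦9, 7↦0, 8↦4, 9↦10, 10↦7]  zeros at y ∈ {4, 7}
  x = 10: [0↦0, 1↦0, 2↦2, 3↦6, 4↦1, 5↦9, 6↦8, 7↦9, 8↦1, 9↦6, 10↦2]  zeros at y ∈ {0, 1}
Collecting zeros: affine points = {(0, 6), (0, 7), (1, 0), (1, 3), (2, 5), (2, 10), (3, 6), (3, 10), (4, 2), (4, 4), (5, 9), (6, 3), (6, 5), (7, 1), (7, 8), (8, 2), (8, 8), (9, 4), (9, 7), (10, 0), (10, 1)}.
Total count |C(F_11)_aff| = 21.


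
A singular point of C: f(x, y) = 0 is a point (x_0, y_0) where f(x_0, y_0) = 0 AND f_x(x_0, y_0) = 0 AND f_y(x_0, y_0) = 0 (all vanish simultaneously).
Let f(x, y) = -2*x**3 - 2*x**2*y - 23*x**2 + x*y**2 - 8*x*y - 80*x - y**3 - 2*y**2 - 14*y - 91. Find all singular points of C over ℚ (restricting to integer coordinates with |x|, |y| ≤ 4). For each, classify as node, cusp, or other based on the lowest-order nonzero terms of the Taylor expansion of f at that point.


Singular points: {(-3, -2)}; classification: node.

Compute partial derivatives:
  f_x = -6*x**2 - 4*x*y - 46*x + y**2 - 8*y - 80.
  f_y = -2*x**2 + 2*x*y - 8*x - 3*y**2 - 4*y - 14.
Scan x_0 ∈ {−4, ..., 4}. For each x_0, f_y(x_0, y) is a polynomial in y; find its integer roots y ∈ {−4, ..., 4}, then test f_x and f at those candidates.
  x = -4: f_y(-4, y) = -3*y**2 - 12*y - 14; no integer root y with |y| ≤ 4.
  x = -3: f_y(-3, y) = -3*y**2 - 10*y - 8; vanishes at y ∈ {-2}. (-3, -2): f_x = 0, f = 0 — SINGULAR.
  x = -2: f_y(-2, y) = -3*y**2 - 8*y - 6; no integer root y with |y| ≤ 4.
  x = -1: f_y(-1, y) = -3*y**2 - 6*y - 8; no integer root y with |y| ≤ 4.
  x = 0: f_y(0, y) = -3*y**2 - 4*y - 14; no integer root y with |y| ≤ 4.
  x = 1: f_y(1, y) = -3*y**2 - 2*y - 24; no integer root y with |y| ≤ 4.
  x = 2: f_y(2, y) = -3*y**2 - 38; no integer root y with |y| ≤ 4.
  x = 3: f_y(3, y) = -3*y**2 + 2*y - 56; no integer root y with |y| ≤ 4.
  x = 4: f_y(4, y) = -3*y**2 + 4*y - 78; no integer root y with |y| ≤ 4.
Only singular point on the grid: (-3, -2).
Classify: substitute x = -3 + u, y = -2 + v and expand: f = -2*u**3 - 2*u**2*v - u**2 + u*v**2 - v**3 + v**2.
No constant or linear terms (consistent with a singular point). Quadratic part: -u**2 + v**2. Cubic part: -2*u**3 - 2*u**2*v + u*v**2 - v**3.
The quadratic part v**2 - u**2 = (v − u)(v + u) splits into two distinct linear factors, so there are two distinct tangent lines y − -2 = ±(x − -3) — this is a node (ordinary double point).
Classification: node.


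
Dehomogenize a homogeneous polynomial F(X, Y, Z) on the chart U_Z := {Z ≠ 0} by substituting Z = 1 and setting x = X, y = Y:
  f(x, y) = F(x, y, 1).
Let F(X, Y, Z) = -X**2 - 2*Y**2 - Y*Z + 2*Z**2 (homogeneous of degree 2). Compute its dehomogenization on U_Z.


f(x, y) = -x**2 - 2*y**2 - y + 2

On U_Z we set Z = 1. Each monomial c·X^i·Y^j·Z^k in F becomes c·x^i·y^j·1^k = c·x^i·y^j.
Substituting Z = 1: F(X, Y, 1) = -x**2 - 2*y**2 - y + 2.
Note: deg(f) ≤ deg(F) = 2; strict inequality happens when F is divisible by Z (lost terms).


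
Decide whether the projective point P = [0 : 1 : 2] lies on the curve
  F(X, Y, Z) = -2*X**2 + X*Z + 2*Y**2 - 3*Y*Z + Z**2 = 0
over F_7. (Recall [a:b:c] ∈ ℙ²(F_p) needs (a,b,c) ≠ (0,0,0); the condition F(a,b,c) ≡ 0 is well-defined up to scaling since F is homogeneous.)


F(0,1,2) ≡ 0 (mod 7); P is on the curve.

Evaluate F(0, 1, 2) term-by-term (mod 7).
  -2*X**2 ↦ -2·0·1·1 = 0
  X*Z ↦ 1·0·1·2 = 0
  2*Y**2 ↦ 2·1·1·1 = 2
  -3*Y*Z ↦ -3·1·1·2 = -6
  Z**2 ↦ 1·1·1·4 = 4
Sum: F(0, 1, 2) = (0) + (0) + (2) + (-6) + (4) = 0.
Reducing mod 7: 0 ≡ 0 (mod 7).
Since F(a, b, c) ≡ 0 (mod 7), P lies on the curve.


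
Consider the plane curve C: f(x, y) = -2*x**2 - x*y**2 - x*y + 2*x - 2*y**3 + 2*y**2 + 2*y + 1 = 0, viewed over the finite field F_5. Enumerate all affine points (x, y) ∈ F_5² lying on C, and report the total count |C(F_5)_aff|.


Affine F_5-points: {(2, 1), (3, 1)}; count = 2.

For each of the 25 pairs (x, y) ∈ F_5², evaluate f(x, y) mod 5. Record the zeros.
  x = 0: [0↦1, 1↦3, 2↦2, 3↦1, 4↦3]  zeros at y ∈ ∅
  x = 1: [0↦1, 1↦1, 2↦1, 3↦4, 4↦3]  zeros at y ∈ ∅
  x = 2: [0↦2, 1↦0, 2↦1, 3↦3, 4↦4]  zeros at y ∈ {1}
  x = 3: [0↦4, 1↦0, 2↦2, 3↦3, 4↦1]  zeros at y ∈ {1}
  x = 4: [0↦2, 1↦1, 2↦4, 3↦4, 4↦4]  zeros at y ∈ ∅
Collecting zeros: affine points = {(2, 1), (3, 1)}.
Total count |C(F_5)_aff| = 2.


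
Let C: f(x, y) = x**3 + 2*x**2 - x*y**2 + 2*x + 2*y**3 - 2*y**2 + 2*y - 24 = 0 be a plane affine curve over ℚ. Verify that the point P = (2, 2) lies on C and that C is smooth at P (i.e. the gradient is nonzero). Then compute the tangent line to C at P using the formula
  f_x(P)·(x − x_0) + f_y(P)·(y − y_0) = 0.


Tangent line at P: 18*x + 10*y - 56 = 0.

Step 1: f(2, 2) = 0, so P lies on C.
Step 2: partial derivatives
  f_x(x, y) = 3*x**2 + 4*x - y**2 + 2, f_y(x, y) = -2*x*y + 6*y**2 - 4*y + 2.
  f_x(P) = 18, f_y(P) = 10 (gradient nonzero, so P is smooth).
Step 3: tangent line at P: 18·(x − 2) + 10·(y − 2) = 0.
Expanding: 18*x + 10*y - 56 = 0.


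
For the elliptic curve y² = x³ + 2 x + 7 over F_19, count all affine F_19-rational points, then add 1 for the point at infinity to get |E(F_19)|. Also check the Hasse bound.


Affine points = {(0, 8), (0, 11), (2, 0), (5, 3), (5, 16), (6, 8), (6, 11), (10, 1), (10, 18), (11, 7), (11, 12), (12, 7), (12, 12), (13, 8), (13, 11), (14, 9), (14, 10), (15, 7), (15, 12), (18, 2), (18, 17)}; affine count = 21; |E(F_19)| = 22.

Discriminant check: Δ ∝ 4a³ + 27b² = 4·2³ + 27·7² = 4·8 + 27·49 ≡ 6 (mod 19). Nonzero ⇒ E is nonsingular.
For each x ∈ F_19, compute rhs = x³ + 2·x + 7 mod 19, then count y ∈ F_19 with y² ≡ rhs.
  x = 0: rhs = 7, matching y values: 8, 11 (2 points).
  x = 1: rhs = 10, matching y values: none (0 points).
  x = 2: rhs = 0, matching y values: 0 (1 points).
  x = 3: rhs = 2, matching y values: none (0 points).
  x = 4: rhs = 3, matching y values: none (0 points).
  x = 5: rhs = 9, matching y values: 3, 16 (2 points).
  x = 6: rhs = 7, matching y values: 8, 11 (2 points).
  x = 7: rhs = 3, matching y values: none (0 points).
  x = 8: rhs = 3, matching y values: none (0 points).
  x = 9: rhs = 13, matching y values: none (0 points).
  x = 10: rhs = 1, matching y values: 1, 18 (2 points).
  x = 11: rhs = 11, matching y values: 7, 12 (2 points).
  x = 12: rhs = 11, matching y values: 7, 12 (2 points).
  x = 13: rhs = 7, matching y values: 8, 11 (2 points).
  x = 14: rhs = 5, matching y values: 9, 10 (2 points).
  x = 15: rhs = 11, matching y values: 7, 12 (2 points).
  x = 16: rhs = 12, matching y values: none (0 points).
  x = 17: rhs = 14, matching y values: none (0 points).
  x = 18: rhs = 4, matching y values: 2, 17 (2 points).
Total affine count: 21.
Full point count |E(F_19)| = 21 + 1 = 22.
Hasse bound: |22 − (19+1)| = |2| = 2 ≤ 2√19 ≈ 8.7178 ✓.


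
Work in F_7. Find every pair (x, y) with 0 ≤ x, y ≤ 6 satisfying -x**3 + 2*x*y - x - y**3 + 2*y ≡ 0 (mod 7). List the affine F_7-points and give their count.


Affine F_7-points: {(0, 0), (0, 3), (0, 4), (2, 5), (4, 2), (4, 6), (5, 1)}; count = 7.

For each of the 49 pairs (x, y) ∈ F_7², evaluate f(x, y) mod 7. Record the zeros.
  x = 0: [0↦0, 1↦1, 2↦3, 3↦0, 4↦0, 5↦4, 6↦6]  zeros at y ∈ {0, 3, 4}
  x = 1: [0↦5, 1↦1, 2↦5, 3↦4, 4↦6, 5↦5, 6↦2]  zeros at y ∈ ∅
  x = 2: [0↦4, 1↦2, 2↦1, 3↦2, 4↦6, 5↦0, 6↦6]  zeros at y ∈ {5}
  x = 3: [0↦5, 1↦5, 2↦6, 3↦2, 4↦1, 5↦4, 6↦5]  zeros at y ∈ ∅
  x = 4: [0↦2, 1↦4, 2↦0, 3↦5, 4↦6, 5↦4, 6↦0]  zeros at y ∈ {2, 6}
  x = 5: [0↦3, 1↦0, 2↦5, 3↦5, 4↦1, 5↦1, 6↦6]  zeros at y ∈ {1}
  x = 6: [0↦2, 1↦1, 2↦1, 3↦3, 4↦1, 5↦3, 6↦3]  zeros at y ∈ ∅
Collecting zeros: affine points = {(0, 0), (0, 3), (0, 4), (2, 5), (4, 2), (4, 6), (5, 1)}.
Total count |C(F_7)_aff| = 7.


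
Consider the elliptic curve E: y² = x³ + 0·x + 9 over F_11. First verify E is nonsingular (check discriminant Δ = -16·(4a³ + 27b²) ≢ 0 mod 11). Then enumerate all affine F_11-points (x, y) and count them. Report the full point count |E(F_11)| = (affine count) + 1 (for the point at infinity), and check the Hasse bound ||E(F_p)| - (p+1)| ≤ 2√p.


Affine points = {(0, 3), (0, 8), (3, 5), (3, 6), (6, 4), (6, 7), (7, 0), (8, 2), (8, 9), (9, 1), (9, 10)}; affine count = 11; |E(F_11)| = 12.

Discriminant check: Δ ∝ 4a³ + 27b² = 4·0³ + 27·9² = 4·0 + 27·81 ≡ 9 (mod 11). Nonzero ⇒ E is nonsingular.
For each x ∈ F_11, compute rhs = x³ + 0·x + 9 mod 11, then count y ∈ F_11 with y² ≡ rhs.
  x = 0: rhs = 9, matching y values: 3, 8 (2 points).
  x = 1: rhs = 10, matching y values: none (0 points).
  x = 2: rhs = 6, matching y values: none (0 points).
  x = 3: rhs = 3, matching y values: 5, 6 (2 points).
  x = 4: rhs = 7, matching y values: none (0 points).
  x = 5: rhs = 2, matching y values: none (0 points).
  x = 6: rhs = 5, matching y values: 4, 7 (2 points).
  x = 7: rhs = 0, matching y values: 0 (1 points).
  x = 8: rhs = 4, matching y values: 2, 9 (2 points).
  x = 9: rhs = 1, matching y values: 1, 10 (2 points).
  x = 10: rhs = 8, matching y values: none (0 points).
Total affine count: 11.
Full point count |E(F_11)| = 11 + 1 = 12.
Hasse bound: |12 − (11+1)| = |0| = 0 ≤ 2√11 ≈ 6.6332 ✓.


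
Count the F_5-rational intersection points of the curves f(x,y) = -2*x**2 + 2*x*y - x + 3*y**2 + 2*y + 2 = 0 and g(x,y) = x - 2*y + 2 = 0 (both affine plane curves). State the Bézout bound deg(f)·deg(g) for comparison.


Common zeros: ∅; count = 0; Bézout bound = 2.

deg(f) = 2, deg(g) = 1, so Bézout bound = 2.
Scan x ∈ F_5. For each x, list the y ∈ F_5 with f(x, y) ≡ 0 and those with g(x, y) ≡ 0 (mod 5); the common zeros in that column are the intersection.
  x = 0: f ≡ 0 at y ∈ {3}; g ≡ 0 at y ∈ {1}; common: ∅.
  x = 1: f ≡ 0 at y ∈ ∅; g ≡ 0 at y ∈ {4}; common: ∅.
  x = 2: f ≡ 0 at y ∈ ∅; g ≡ 0 at y ∈ {2}; common: ∅.
  x = 3: f ≡ 0 at y ∈ ∅; g ≡ 0 at y ∈ {0}; common: ∅.
  x = 4: f ≡ 0 at y ∈ ∅; g ≡ 0 at y ∈ {3}; common: ∅.
Collecting: common zeros = ∅, so the count is 0.
Comparison with the Bézout bound: 0 ≤ 2 = deg(f)·deg(g), as expected for curves with no common component (the affine F_5-count falls short of the bound because intersections may lie at infinity, over extension fields, or carry multiplicity).


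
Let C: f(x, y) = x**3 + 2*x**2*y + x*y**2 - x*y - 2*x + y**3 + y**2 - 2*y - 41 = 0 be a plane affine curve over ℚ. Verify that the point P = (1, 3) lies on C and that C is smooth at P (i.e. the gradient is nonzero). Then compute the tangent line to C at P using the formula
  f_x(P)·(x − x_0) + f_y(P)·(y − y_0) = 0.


Tangent line at P: 19*x + 38*y - 133 = 0.

Step 1: f(1, 3) = 0, so P lies on C.
Step 2: partial derivatives
  f_x(x, y) = 3*x**2 + 4*x*y + y**2 - y - 2, f_y(x, y) = 2*x**2 + 2*x*y - x + 3*y**2 + 2*y - 2.
  f_x(P) = 19, f_y(P) = 38 (gradient nonzero, so P is smooth).
Step 3: tangent line at P: 19·(x − 1) + 38·(y − 3) = 0.
Expanding: 19*x + 38*y - 133 = 0.


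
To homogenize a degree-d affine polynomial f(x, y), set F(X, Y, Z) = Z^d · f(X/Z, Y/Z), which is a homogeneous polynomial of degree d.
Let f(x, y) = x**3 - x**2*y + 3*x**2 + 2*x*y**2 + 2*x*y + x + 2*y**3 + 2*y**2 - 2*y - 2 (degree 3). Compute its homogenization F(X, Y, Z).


F(X, Y, Z) = X**3 - X**2*Y + 3*X**2*Z + 2*X*Y**2 + 2*X*Y*Z + X*Z**2 + 2*Y**3 + 2*Y**2*Z - 2*Y*Z**2 - 2*Z**3

deg(f) = 3.
Substitute x = X/Z, y = Y/Z into f, then multiply by Z^3.
  monomial 1·x^3·y^0 ↦ 1·X^3·Y^0·Z^0.
  monomial -1·x^2·y^1 ↦ -1·X^2·Y^1·Z^0.
  monomial 3·x^2·y^0 ↦ 3·X^2·Y^0·Z^1.
  monomial 2·x^1·y^2 ↦ 2·X^1·Y^2·Z^0.
  monomial 2·x^1·y^1 ↦ 2·X^1·Y^1·Z^1.
  monomial 1·x^1·y^0 ↦ 1·X^1·Y^0·Z^2.
  monomial 2·x^0·y^3 ↦ 2·X^0·Y^3·Z^0.
  monomial 2·x^0·y^2 ↦ 2·X^0·Y^2·Z^1.
  monomial -2·x^0·y^1 ↦ -2·X^0·Y^1·Z^2.
  monomial -2·x^0·y^0 ↦ -2·X^0·Y^0·Z^3.
Collecting: F(X, Y, Z) = X**3 - X**2*Y + 3*X**2*Z + 2*X*Y**2 + 2*X*Y*Z + X*Z**2 + 2*Y**3 + 2*Y**2*Z - 2*Y*Z**2 - 2*Z**3.


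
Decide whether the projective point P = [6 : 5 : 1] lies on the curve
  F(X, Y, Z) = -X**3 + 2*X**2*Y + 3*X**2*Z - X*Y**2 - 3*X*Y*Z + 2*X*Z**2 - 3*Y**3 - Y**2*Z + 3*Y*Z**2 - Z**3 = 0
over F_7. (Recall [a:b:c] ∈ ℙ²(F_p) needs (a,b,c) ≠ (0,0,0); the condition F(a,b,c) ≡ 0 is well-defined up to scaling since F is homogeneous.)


F(6,5,1) ≡ 2 (mod 7); P is NOT on the curve.

Evaluate F(6, 5, 1) term-by-term (mod 7).
  -X**3 ↦ -1·216·1·1 = -216
  2*X**2*Y ↦ 2·36·5·1 = 360
  3*X**2*Z ↦ 3·36·1·1 = 108
  -X*Y**2 ↦ -1·6·25·1 = -150
  -3*X*Y*Z ↦ -3·6·5·1 = -90
  2*X*Z**2 ↦ 2·6·1·1 = 12
  -3*Y**3 ↦ -3·1·125·1 = -375
  -Y**2*Z ↦ -1·1·25·1 = -25
  3*Y*Z**2 ↦ 3·1·5·1 = 15
  -Z**3 ↦ -1·1·1·1 = -1
Sum: F(6, 5, 1) = (-216) + (360) + (108) + (-150) + (-90) + (12) + (-375) + (-25) + (15) + (-1) = -362.
Reducing mod 7: -362 ≡ 2 (mod 7).
Since F(a, b, c) ≡ 2 ≠ 0 (mod 7), P does NOT lie on the curve.


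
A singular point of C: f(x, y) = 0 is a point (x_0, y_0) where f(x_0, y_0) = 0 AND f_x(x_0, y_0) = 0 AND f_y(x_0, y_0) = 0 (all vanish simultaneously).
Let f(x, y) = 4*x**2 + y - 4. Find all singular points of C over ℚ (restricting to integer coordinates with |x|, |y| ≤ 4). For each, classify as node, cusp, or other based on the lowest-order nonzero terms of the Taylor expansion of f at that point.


No singular points in the scanned grid; C is smooth there.

Compute partial derivatives:
  f_x = 8*x.
  f_y = 1.
f_y = 1 is a nonzero constant, so f_y never vanishes: no point (x, y) can satisfy f = f_x = f_y = 0. In particular no (x, y) ∈ {−4, ..., 4}² is singular; the curve is smooth.


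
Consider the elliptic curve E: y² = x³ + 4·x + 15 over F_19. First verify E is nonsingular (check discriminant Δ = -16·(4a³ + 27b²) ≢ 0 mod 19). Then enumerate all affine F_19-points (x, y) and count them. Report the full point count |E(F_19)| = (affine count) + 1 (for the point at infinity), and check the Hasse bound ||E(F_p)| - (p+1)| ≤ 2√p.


Affine points = {(1, 1), (1, 18), (3, 4), (3, 15), (4, 0), (7, 5), (7, 14), (9, 1), (9, 18), (12, 9), (12, 10), (15, 7), (15, 12)}; affine count = 13; |E(F_19)| = 14.

Discriminant check: Δ ∝ 4a³ + 27b² = 4·4³ + 27·15² = 4·64 + 27·225 ≡ 4 (mod 19). Nonzero ⇒ E is nonsingular.
For each x ∈ F_19, compute rhs = x³ + 4·x + 15 mod 19, then count y ∈ F_19 with y² ≡ rhs.
  x = 0: rhs = 15, matching y values: none (0 points).
  x = 1: rhs = 1, matching y values: 1, 18 (2 points).
  x = 2: rhs = 12, matching y values: none (0 points).
  x = 3: rhs = 16, matching y values: 4, 15 (2 points).
  x = 4: rhs = 0, matching y values: 0 (1 points).
  x = 5: rhs = 8, matching y values: none (0 points).
  x = 6: rhs = 8, matching y values: none (0 points).
  x = 7: rhs = 6, matching y values: 5, 14 (2 points).
  x = 8: rhs = 8, matching y values: none (0 points).
  x = 9: rhs = 1, matching y values: 1, 18 (2 points).
  x = 10: rhs = 10, matching y values: none (0 points).
  x = 11: rhs = 3, matching y values: none (0 points).
  x = 12: rhs = 5, matching y values: 9, 10 (2 points).
  x = 13: rhs = 3, matching y values: none (0 points).
  x = 14: rhs = 3, matching y values: none (0 points).
  x = 15: rhs = 11, matching y values: 7, 12 (2 points).
  x = 16: rhs = 14, matching y values: none (0 points).
  x = 17: rhs = 18, matching y values: none (0 points).
  x = 18: rhs = 10, matching y values: none (0 points).
Total affine count: 13.
Full point count |E(F_19)| = 13 + 1 = 14.
Hasse bound: |14 − (19+1)| = |-6| = 6 ≤ 2√19 ≈ 8.7178 ✓.


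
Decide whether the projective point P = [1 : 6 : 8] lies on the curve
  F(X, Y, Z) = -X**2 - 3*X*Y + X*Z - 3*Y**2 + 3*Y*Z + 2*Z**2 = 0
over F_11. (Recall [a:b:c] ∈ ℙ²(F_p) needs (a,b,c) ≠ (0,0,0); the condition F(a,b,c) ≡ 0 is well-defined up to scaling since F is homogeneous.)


F(1,6,8) ≡ 10 (mod 11); P is NOT on the curve.

Evaluate F(1, 6, 8) term-by-term (mod 11).
  -X**2 ↦ -1·1·1·1 = -1
  -3*X*Y ↦ -3·1·6·1 = -18
  X*Z ↦ 1·1·1·8 = 8
  -3*Y**2 ↦ -3·1·36·1 = -108
  3*Y*Z ↦ 3·1·6·8 = 144
  2*Z**2 ↦ 2·1·1·64 = 128
Sum: F(1, 6, 8) = (-1) + (-18) + (8) + (-108) + (144) + (128) = 153.
Reducing mod 11: 153 ≡ 10 (mod 11).
Since F(a, b, c) ≡ 10 ≠ 0 (mod 11), P does NOT lie on the curve.


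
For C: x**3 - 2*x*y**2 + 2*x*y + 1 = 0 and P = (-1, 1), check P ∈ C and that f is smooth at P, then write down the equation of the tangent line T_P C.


Tangent line at P: 3*x + 2*y + 1 = 0.

Step 1: f(-1, 1) = 0, so P lies on C.
Step 2: partial derivatives
  f_x(x, y) = 3*x**2 - 2*y**2 + 2*y, f_y(x, y) = -4*x*y + 2*x.
  f_x(P) = 3, f_y(P) = 2 (gradient nonzero, so P is smooth).
Step 3: tangent line at P: 3·(x − -1) + 2·(y − 1) = 0.
Expanding: 3*x + 2*y + 1 = 0.


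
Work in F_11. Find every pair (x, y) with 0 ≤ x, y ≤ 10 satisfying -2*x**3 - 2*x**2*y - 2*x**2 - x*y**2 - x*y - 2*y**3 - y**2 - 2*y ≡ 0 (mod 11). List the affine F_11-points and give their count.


Affine F_11-points: {(0, 0), (3, 3), (4, 9), (6, 10), (8, 7), (9, 9), (10, 0), (10, 2), (10, 9)}; count = 9.

For each of the 121 pairs (x, y) ∈ F_11², evaluate f(x, y) mod 11. Record the zeros.
  x = 0: [0↦0, 1↦6, 2↦9, 3↦8, 4↦2, 5↦1, 6↦4, 7↦10, 8↦7, 9↦5, 10↦3]  zeros at y ∈ {0}
  x = 1: [0↦7, 1↦9, 2↦6, 3↦8, 4↦3, 5↦1, 6↦1, 7↦2, 8↦3, 9↦3, 10↦1]  zeros at y ∈ ∅
  x = 2: [0↦9, 1↦3, 2↦1, 3↦2, 4↦5, 5↦9, 6↦2, 7↦5, 8↦6, 9↦4, 10↦9]  zeros at y ∈ ∅
  x = 3: [0↦5, 1↦9, 2↦4, 3↦0, 4↦7, 5↦2, 6↦6, 7↦7, 8↦4, 9↦7, 10↦4]  zeros at y ∈ {3}
  x = 4: [0↦5, 1↦4, 2↦3, 3↦1, 4↦8, 5↦1, 6↦1, 7↦7, 8↦7, 9↦0, 10↦7]  zeros at y ∈ {9}
  x = 5: [0↦8, 1↦9, 2↦8, 3↦4, 4↦7, 5↦5, 6↦8, 7↦4, 8↦3, 9↦4, 10↦6]  zeros at y ∈ ∅
  x = 6: [0↦2, 1↦1, 2↦7, 3↦8, 4↦3, 5↦2, 6↦4, 7↦8, 8↦2, 9↦7, 10↦0]  zeros at y ∈ {10}
  x = 7: [0↦8, 1↦1, 2↦10, 3↦1, 4↦6, 5↦2, 6↦10, 7↦7, 8↦3, 9↦8, 10↦10]  zeros at y ∈ ∅
  x = 8: [0↦3, 1↦8, 2↦5, 3↦4, 4↦4, 5↦4, 6↦3, 7↦0, 8↦5, 9↦6, 10↦2]  zeros at y ∈ {7}
  x = 9: [0↦8, 1↦10, 2↦2, 3↦5, 4↦7, 5↦7, 6↦4, 7↦8, 8↦7, 9↦0, 10↦8]  zeros at y ∈ {9}
  x = 10: [0↦0, 1↦6, 2↦0, 3↦3, 4↦3, 5↦10, 6↦1, 7↦8, 8↦8, 9↦0, 10↦5]  zeros at y ∈ {0, 2, 9}
Collecting zeros: affine points = {(0, 0), (3, 3), (4, 9), (6, 10), (8, 7), (9, 9), (10, 0), (10, 2), (10, 9)}.
Total count |C(F_11)_aff| = 9.


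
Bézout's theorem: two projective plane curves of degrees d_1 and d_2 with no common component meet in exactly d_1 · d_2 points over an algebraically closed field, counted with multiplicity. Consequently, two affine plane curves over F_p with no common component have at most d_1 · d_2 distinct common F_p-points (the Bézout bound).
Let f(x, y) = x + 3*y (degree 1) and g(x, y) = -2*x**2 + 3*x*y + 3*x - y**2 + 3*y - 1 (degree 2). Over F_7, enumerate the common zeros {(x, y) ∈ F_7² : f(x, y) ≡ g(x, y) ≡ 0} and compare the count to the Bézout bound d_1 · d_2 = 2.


Common zeros: {(4, 1)}; count = 1; Bézout bound = 2.

deg(f) = 1, deg(g) = 2, so Bézout bound = 2.
Scan x ∈ F_7. For each x, list the y ∈ F_7 with f(x, y) ≡ 0 and those with g(x, y) ≡ 0 (mod 7); the common zeros in that column are the intersection.
  x = 0: f ≡ 0 at y ∈ {0}; g ≡ 0 at y ∈ ∅; common: ∅.
  x = 1: f ≡ 0 at y ∈ {2}; g ≡ 0 at y ∈ {0, 6}; common: ∅.
  x = 2: f ≡ 0 at y ∈ {4}; g ≡ 0 at y ∈ ∅; common: ∅.
  x = 3: f ≡ 0 at y ∈ {6}; g ≡ 0 at y ∈ ∅; common: ∅.
  x = 4: f ≡ 0 at y ∈ {1}; g ≡ 0 at y ∈ {0, 1}; common: {1}.
  x = 5: f ≡ 0 at y ∈ {3}; g ≡ 0 at y ∈ ∅; common: ∅.
  x = 6: f ≡ 0 at y ∈ {5}; g ≡ 0 at y ∈ {1, 6}; common: ∅.
Collecting: common zeros = {(4, 1)}, so the count is 1.
Comparison with the Bézout bound: 1 ≤ 2 = deg(f)·deg(g), as expected for curves with no common component (the affine F_7-count falls short of the bound because intersections may lie at infinity, over extension fields, or carry multiplicity).


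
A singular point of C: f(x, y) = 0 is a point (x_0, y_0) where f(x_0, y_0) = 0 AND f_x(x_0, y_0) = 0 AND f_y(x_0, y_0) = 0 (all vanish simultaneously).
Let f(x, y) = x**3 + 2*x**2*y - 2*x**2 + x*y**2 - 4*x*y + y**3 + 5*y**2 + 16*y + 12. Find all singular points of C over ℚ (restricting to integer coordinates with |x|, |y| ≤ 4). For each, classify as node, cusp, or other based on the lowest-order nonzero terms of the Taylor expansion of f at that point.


Singular points: {(2, -2)}; classification: cusp.

Compute partial derivatives:
  f_x = 3*x**2 + 4*x*y - 4*x + y**2 - 4*y.
  f_y = 2*x**2 + 2*x*y - 4*x + 3*y**2 + 10*y + 16.
Scan x_0 ∈ {−4, ..., 4}. For each x_0, f_y(x_0, y) is a polynomial in y; find its integer roots y ∈ {−4, ..., 4}, then test f_x and f at those candidates.
  x = -4: f_y(-4, y) = 3*y**2 + 2*y + 64; no integer root y with |y| ≤ 4.
  x = -3: f_y(-3, y) = 3*y**2 + 4*y + 46; no integer root y with |y| ≤ 4.
  x = -2: f_y(-2, y) = 3*y**2 + 6*y + 32; no integer root y with |y| ≤ 4.
  x = -1: f_y(-1, y) = 3*y**2 + 8*y + 22; no integer root y with |y| ≤ 4.
  x = 0: f_y(0, y) = 3*y**2 + 10*y + 16; no integer root y with |y| ≤ 4.
  x = 1: f_y(1, y) = 3*y**2 + 12*y + 14; no integer root y with |y| ≤ 4.
  x = 2: f_y(2, y) = 3*y**2 + 14*y + 16; vanishes at y ∈ {-2}. (2, -2): f_x = 0, f = 0 — SINGULAR.
  x = 3: f_y(3, y) = 3*y**2 + 16*y + 22; no integer root y with |y| ≤ 4.
  x = 4: f_y(4, y) = 3*y**2 + 18*y + 32; no integer root y with |y| ≤ 4.
Only singular point on the grid: (2, -2).
Classify: substitute x = 2 + u, y = -2 + v and expand: f = u**3 + 2*u**2*v + u*v**2 + v**3 + v**2.
No constant or linear terms (consistent with a singular point). Quadratic part: v**2. Cubic part: u**3 + 2*u**2*v + u*v**2 + v**3.
The quadratic part v**2 is a perfect square, so there is a single (double) tangent line v = 0, i.e. y = -2. Restricting the cubic part to that line (v = 0) leaves u**3 ≠ 0, so f is not divisible by v and the branch is v² ≈ -u**3 to lowest order — this is a cusp.
Classification: cusp.


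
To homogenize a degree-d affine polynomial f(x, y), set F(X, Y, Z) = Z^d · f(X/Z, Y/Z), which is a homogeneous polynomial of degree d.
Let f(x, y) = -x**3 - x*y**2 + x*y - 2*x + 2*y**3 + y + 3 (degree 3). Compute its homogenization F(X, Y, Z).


F(X, Y, Z) = -X**3 - X*Y**2 + X*Y*Z - 2*X*Z**2 + 2*Y**3 + Y*Z**2 + 3*Z**3

deg(f) = 3.
Substitute x = X/Z, y = Y/Z into f, then multiply by Z^3.
  monomial -1·x^3·y^0 ↦ -1·X^3·Y^0·Z^0.
  monomial -1·x^1·y^2 ↦ -1·X^1·Y^2·Z^0.
  monomial 1·x^1·y^1 ↦ 1·X^1·Y^1·Z^1.
  monomial -2·x^1·y^0 ↦ -2·X^1·Y^0·Z^2.
  monomial 2·x^0·y^3 ↦ 2·X^0·Y^3·Z^0.
  monomial 1·x^0·y^1 ↦ 1·X^0·Y^1·Z^2.
  monomial 3·x^0·y^0 ↦ 3·X^0·Y^0·Z^3.
Collecting: F(X, Y, Z) = -X**3 - X*Y**2 + X*Y*Z - 2*X*Z**2 + 2*Y**3 + Y*Z**2 + 3*Z**3.


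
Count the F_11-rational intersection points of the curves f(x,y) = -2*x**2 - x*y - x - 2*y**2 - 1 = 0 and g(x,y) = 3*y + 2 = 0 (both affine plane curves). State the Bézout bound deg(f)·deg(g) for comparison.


Common zeros: ∅; count = 0; Bézout bound = 2.

deg(f) = 2, deg(g) = 1, so Bézout bound = 2.
Scan x ∈ F_11. For each x, list the y ∈ F_11 with f(x, y) ≡ 0 and those with g(x, y) ≡ 0 (mod 11); the common zeros in that column are the intersection.
  x = 0: f ≡ 0 at y ∈ {4, 7}; g ≡ 0 at y ∈ {3}; common: ∅.
  x = 1: f ≡ 0 at y ∈ ∅; g ≡ 0 at y ∈ {3}; common: ∅.
  x = 2: f ≡ 0 at y ∈ {0, 10}; g ≡ 0 at y ∈ {3}; common: ∅.
  x = 3: f ≡ 0 at y ∈ {0, 4}; g ≡ 0 at y ∈ {3}; common: ∅.
  x = 4: f ≡ 0 at y ∈ ∅; g ≡ 0 at y ∈ {3}; common: ∅.
  x = 5: f ≡ 0 at y ∈ ∅; g ≡ 0 at y ∈ {3}; common: ∅.
  x = 6: f ≡ 0 at y ∈ {2, 6}; g ≡ 0 at y ∈ {3}; common: ∅.
  x = 7: f ≡ 0 at y ∈ {6, 7}; g ≡ 0 at y ∈ {3}; common: ∅.
  x = 8: f ≡ 0 at y ∈ ∅; g ≡ 0 at y ∈ {3}; common: ∅.
  x = 9: f ≡ 0 at y ∈ {2, 10}; g ≡ 0 at y ∈ {3}; common: ∅.
  x = 10: f ≡ 0 at y ∈ ∅; g ≡ 0 at y ∈ {3}; common: ∅.
Collecting: common zeros = ∅, so the count is 0.
Comparison with the Bézout bound: 0 ≤ 2 = deg(f)·deg(g), as expected for curves with no common component (the affine F_11-count falls short of the bound because intersections may lie at infinity, over extension fields, or carry multiplicity).
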